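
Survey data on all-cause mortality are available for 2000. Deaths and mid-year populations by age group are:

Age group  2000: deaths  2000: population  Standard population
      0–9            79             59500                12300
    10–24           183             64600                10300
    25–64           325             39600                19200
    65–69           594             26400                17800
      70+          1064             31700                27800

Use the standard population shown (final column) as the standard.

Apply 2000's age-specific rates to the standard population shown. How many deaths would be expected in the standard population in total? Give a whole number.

Age-specific rates per 100000 for 2000: 132.77, 283.28, 820.71, 2250.00, 3356.47.
Expected deaths = Σ (standard pop × age-specific rate ÷ 100000)
= 12300×132.77/100000 + 10300×283.28/100000 + 19200×820.71/100000 + 17800×2250.00/100000 + 27800×3356.47/100000
= 16.33 + 29.18 + 157.58 + 400.50 + 933.10 = 1536.68.

1537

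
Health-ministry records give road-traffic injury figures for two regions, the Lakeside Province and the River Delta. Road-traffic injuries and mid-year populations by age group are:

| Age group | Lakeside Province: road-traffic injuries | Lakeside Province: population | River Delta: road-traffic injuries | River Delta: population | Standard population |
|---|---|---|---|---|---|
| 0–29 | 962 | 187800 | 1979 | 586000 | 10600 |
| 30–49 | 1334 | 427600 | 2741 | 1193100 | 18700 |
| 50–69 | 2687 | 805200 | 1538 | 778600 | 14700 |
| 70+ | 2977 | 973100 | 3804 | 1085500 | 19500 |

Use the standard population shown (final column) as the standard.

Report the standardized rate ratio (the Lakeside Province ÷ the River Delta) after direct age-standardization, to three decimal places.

1.257

Age-specific rates per 100000 for the Lakeside Province: 512.25, 311.97, 333.71, 305.93.
For the River Delta: 337.71, 229.74, 197.53, 350.44.
Standard total = 63500; weights = 0.1669, 0.2945, 0.2315, 0.3071.
The Lakeside Province: 0.1669×512.25 + 0.2945×311.97 + 0.2315×333.71 + 0.3071×305.93 = 348.5800 per 100000.
The River Delta: 0.1669×337.71 + 0.2945×229.74 + 0.2315×197.53 + 0.3071×350.44 = 277.3723 per 100000.
Ratio = 348.5800 ÷ 277.3723 = 1.25672.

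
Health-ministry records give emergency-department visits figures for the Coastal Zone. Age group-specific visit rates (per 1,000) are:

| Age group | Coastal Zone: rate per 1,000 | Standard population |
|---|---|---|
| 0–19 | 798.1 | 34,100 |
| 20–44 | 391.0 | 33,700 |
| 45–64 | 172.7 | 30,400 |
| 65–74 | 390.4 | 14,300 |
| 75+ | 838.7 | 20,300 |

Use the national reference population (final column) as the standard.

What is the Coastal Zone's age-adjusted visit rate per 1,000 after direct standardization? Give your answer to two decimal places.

Standard total = 132,800; weights = 0.2568, 0.2538, 0.2289, 0.1077, 0.1529.
Standardized rate: 0.2568×798.1 + 0.2538×391.0 + 0.2289×172.7 + 0.1077×390.4 + 0.1529×838.7 = 513.9331 per 1,000.

513.93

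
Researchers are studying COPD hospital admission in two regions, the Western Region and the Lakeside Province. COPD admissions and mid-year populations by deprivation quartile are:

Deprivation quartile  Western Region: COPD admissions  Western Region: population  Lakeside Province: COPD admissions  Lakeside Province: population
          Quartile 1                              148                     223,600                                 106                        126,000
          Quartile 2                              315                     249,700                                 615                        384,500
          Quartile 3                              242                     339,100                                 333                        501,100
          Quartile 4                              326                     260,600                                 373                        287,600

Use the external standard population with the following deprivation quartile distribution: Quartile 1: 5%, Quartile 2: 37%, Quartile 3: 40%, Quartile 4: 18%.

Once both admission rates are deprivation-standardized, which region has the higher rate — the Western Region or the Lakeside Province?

Deprivation-specific rates per 10,000 for the Western Region: 6.62, 12.62, 7.14, 12.51.
For the Lakeside Province: 8.41, 15.99, 6.65, 12.97.
Standard weights: 0.05, 0.37, 0.40, 0.18.
The Western Region: 0.0500×6.62 + 0.3700×12.62 + 0.4000×7.14 + 0.1800×12.51 = 10.1049 per 10,000.
The Lakeside Province: 0.0500×8.41 + 0.3700×15.99 + 0.4000×6.65 + 0.1800×12.97 = 11.3314 per 10,000.

Lakeside Province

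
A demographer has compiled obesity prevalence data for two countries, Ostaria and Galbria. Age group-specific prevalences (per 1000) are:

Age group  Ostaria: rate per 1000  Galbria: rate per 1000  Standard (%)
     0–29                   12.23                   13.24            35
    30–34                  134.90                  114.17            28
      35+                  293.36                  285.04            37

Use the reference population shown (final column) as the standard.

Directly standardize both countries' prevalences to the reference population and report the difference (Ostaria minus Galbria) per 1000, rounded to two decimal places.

8.53

Standard weights: 0.35, 0.28, 0.37.
Ostaria: 0.3500×12.23 + 0.2800×134.90 + 0.3700×293.36 = 150.5957 per 1000.
Galbria: 0.3500×13.24 + 0.2800×114.17 + 0.3700×285.04 = 142.0664 per 1000.
Difference = 150.5957 − 142.0664 = 8.5293.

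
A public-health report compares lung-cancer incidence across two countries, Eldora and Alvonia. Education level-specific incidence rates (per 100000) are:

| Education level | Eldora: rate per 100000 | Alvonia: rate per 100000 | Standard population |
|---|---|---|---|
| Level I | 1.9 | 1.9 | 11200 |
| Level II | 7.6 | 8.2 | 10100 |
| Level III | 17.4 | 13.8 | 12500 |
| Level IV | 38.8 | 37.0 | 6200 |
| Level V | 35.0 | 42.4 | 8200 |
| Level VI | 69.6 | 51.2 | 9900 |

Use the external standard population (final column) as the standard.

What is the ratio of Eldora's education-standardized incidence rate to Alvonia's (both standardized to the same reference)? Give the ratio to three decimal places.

1.126

Standard total = 58100; weights = 0.1928, 0.1738, 0.2151, 0.1067, 0.1411, 0.1704.
Eldora: 0.1928×1.9 + 0.1738×7.6 + 0.2151×17.4 + 0.1067×38.8 + 0.1411×35.0 + 0.1704×69.6 = 26.3707 per 100000.
Alvonia: 0.1928×1.9 + 0.1738×8.2 + 0.2151×13.8 + 0.1067×37.0 + 0.1411×42.4 + 0.1704×51.2 = 23.4176 per 100000.
Ratio = 26.3707 ÷ 23.4176 = 1.12611.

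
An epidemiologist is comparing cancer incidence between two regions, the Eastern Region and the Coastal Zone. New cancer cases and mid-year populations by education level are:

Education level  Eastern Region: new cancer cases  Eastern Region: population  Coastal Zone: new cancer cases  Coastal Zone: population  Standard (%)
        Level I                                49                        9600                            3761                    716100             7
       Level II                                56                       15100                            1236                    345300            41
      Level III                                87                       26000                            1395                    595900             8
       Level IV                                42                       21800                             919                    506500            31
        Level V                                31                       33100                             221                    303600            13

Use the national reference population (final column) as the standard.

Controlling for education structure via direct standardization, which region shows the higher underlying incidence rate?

Education-specific rates per 100000 for the Eastern Region: 510.42, 370.86, 334.62, 192.66, 93.66.
For the Coastal Zone: 525.21, 357.95, 234.10, 181.44, 72.79.
Standard weights: 0.07, 0.41, 0.08, 0.31, 0.13.
The Eastern Region: 0.0700×510.42 + 0.4100×370.86 + 0.0800×334.62 + 0.3100×192.66 + 0.1300×93.66 = 286.4514 per 100000.
The Coastal Zone: 0.0700×525.21 + 0.4100×357.95 + 0.0800×234.10 + 0.3100×181.44 + 0.1300×72.79 = 267.9616 per 100000.
The crude rates (250.95 vs 305.26) would put the Coastal Zone higher, but that reflects its education composition; once standardized to a common education structure, the Eastern Region has the higher underlying rate.

Eastern Region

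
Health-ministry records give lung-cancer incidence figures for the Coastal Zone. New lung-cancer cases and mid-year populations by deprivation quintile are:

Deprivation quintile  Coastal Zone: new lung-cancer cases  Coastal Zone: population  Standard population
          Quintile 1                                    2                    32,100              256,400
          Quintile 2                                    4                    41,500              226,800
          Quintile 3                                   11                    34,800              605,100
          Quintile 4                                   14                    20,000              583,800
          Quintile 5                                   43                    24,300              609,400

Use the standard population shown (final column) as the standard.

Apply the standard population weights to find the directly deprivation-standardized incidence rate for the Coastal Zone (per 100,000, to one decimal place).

75.2

Deprivation-specific rates per 100,000 for the Coastal Zone: 6.23, 9.64, 31.61, 70.00, 176.95.
Standard total = 2,281,500; weights = 0.1124, 0.0994, 0.2652, 0.2559, 0.2671.
Standardized rate: 0.1124×6.23 + 0.0994×9.64 + 0.2652×31.61 + 0.2559×70.00 + 0.2671×176.95 = 75.2191 per 100,000.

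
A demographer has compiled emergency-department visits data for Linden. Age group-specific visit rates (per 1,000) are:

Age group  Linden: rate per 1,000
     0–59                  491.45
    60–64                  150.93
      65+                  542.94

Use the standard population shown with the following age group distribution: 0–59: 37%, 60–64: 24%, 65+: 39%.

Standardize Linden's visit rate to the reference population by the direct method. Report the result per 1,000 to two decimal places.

429.81

Standard weights: 0.37, 0.24, 0.39.
Standardized rate: 0.3700×491.45 + 0.2400×150.93 + 0.3900×542.94 = 429.8063 per 1,000.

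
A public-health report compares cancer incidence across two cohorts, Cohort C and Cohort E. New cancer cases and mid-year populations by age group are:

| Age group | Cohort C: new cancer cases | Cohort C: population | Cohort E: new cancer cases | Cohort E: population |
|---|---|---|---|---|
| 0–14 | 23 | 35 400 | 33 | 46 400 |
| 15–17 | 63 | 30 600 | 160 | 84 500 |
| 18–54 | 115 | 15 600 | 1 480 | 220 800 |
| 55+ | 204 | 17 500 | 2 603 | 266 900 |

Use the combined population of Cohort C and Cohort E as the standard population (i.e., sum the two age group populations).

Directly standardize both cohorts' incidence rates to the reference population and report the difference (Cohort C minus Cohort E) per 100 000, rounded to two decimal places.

Age-specific rates per 100 000 for Cohort C: 64.97, 205.88, 737.18, 1165.71.
For Cohort E: 71.12, 189.35, 670.29, 975.27.
Combined standard total = 717 700; weights = 0.1140, 0.1604, 0.3294, 0.3963.
Cohort C: 0.1140×64.97 + 0.1604×205.88 + 0.3294×737.18 + 0.3963×1165.71 = 745.1722 per 100 000.
Cohort E: 0.1140×71.12 + 0.1604×189.35 + 0.3294×670.29 + 0.3963×975.27 = 645.7232 per 100 000.
Difference = 745.1722 − 645.7232 = 99.4491.

99.45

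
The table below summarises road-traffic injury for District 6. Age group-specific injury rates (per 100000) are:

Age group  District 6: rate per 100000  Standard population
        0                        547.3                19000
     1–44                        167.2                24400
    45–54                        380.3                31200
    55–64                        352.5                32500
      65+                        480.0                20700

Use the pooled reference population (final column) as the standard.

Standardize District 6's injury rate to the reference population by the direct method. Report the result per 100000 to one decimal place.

Standard total = 127800; weights = 0.1487, 0.1909, 0.2441, 0.2543, 0.1620.
Standardized rate: 0.1487×547.3 + 0.1909×167.2 + 0.2441×380.3 + 0.2543×352.5 + 0.1620×480.0 = 373.5210 per 100000.

373.5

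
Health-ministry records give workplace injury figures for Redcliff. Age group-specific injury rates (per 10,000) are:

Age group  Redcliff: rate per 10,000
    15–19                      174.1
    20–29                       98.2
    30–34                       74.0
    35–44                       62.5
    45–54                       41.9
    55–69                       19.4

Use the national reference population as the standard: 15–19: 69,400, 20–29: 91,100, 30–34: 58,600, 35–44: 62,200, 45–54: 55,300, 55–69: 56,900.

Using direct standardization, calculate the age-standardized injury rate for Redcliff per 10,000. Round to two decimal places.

Standard total = 393,500; weights = 0.1764, 0.2315, 0.1489, 0.1581, 0.1405, 0.1446.
Standardized rate: 0.1764×174.1 + 0.2315×98.2 + 0.1489×74.0 + 0.1581×62.5 + 0.1405×41.9 + 0.1446×19.4 = 83.0328 per 10,000.

83.03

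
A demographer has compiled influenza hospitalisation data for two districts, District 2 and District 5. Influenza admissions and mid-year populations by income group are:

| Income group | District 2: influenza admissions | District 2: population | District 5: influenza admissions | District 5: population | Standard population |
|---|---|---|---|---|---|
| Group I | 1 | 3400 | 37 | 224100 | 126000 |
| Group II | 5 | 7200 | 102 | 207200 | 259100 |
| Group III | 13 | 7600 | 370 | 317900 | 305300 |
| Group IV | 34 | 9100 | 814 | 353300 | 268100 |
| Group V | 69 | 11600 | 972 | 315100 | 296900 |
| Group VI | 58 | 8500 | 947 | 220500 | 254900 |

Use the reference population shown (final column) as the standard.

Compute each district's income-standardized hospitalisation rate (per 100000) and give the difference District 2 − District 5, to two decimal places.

Income-specific rates per 100000 for District 2: 29.41, 69.44, 171.05, 373.63, 594.83, 682.35.
For District 5: 16.51, 49.23, 116.39, 230.40, 308.47, 429.48.
Standard total = 1510300; weights = 0.0834, 0.1716, 0.2021, 0.1775, 0.1966, 0.1688.
District 2: 0.0834×29.41 + 0.1716×69.44 + 0.2021×171.05 + 0.1775×373.63 + 0.1966×594.83 + 0.1688×682.35 = 347.3658 per 100000.
District 5: 0.0834×16.51 + 0.1716×49.23 + 0.2021×116.39 + 0.1775×230.40 + 0.1966×308.47 + 0.1688×429.48 = 207.3751 per 100000.
Difference = 347.3658 − 207.3751 = 139.9907.

139.99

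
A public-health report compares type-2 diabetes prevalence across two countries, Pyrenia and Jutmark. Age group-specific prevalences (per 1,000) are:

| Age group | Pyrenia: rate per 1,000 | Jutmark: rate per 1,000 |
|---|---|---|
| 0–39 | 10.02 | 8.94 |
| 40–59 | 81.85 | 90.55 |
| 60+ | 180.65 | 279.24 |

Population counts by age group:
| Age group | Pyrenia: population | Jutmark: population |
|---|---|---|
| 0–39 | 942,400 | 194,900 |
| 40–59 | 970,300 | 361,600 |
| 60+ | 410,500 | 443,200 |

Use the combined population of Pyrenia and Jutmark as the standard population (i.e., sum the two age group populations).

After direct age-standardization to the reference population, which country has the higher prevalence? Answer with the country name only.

Combined standard total = 3,322,900; weights = 0.3423, 0.4008, 0.2569.
Pyrenia: 0.3423×10.02 + 0.4008×81.85 + 0.2569×180.65 = 82.6485 per 1,000.
Jutmark: 0.3423×8.94 + 0.4008×90.55 + 0.2569×279.24 = 111.0952 per 1,000.

Jutmark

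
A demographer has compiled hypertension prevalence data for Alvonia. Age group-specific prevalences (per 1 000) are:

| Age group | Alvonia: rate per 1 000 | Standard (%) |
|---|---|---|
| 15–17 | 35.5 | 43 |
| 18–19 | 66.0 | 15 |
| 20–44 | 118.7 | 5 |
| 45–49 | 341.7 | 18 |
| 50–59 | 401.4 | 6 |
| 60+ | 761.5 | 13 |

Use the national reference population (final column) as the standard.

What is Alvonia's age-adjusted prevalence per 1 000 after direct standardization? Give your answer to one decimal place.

Standard weights: 0.43, 0.15, 0.05, 0.18, 0.06, 0.13.
Standardized rate: 0.4300×35.5 + 0.1500×66.0 + 0.0500×118.7 + 0.1800×341.7 + 0.0600×401.4 + 0.1300×761.5 = 215.6850 per 1 000.

215.7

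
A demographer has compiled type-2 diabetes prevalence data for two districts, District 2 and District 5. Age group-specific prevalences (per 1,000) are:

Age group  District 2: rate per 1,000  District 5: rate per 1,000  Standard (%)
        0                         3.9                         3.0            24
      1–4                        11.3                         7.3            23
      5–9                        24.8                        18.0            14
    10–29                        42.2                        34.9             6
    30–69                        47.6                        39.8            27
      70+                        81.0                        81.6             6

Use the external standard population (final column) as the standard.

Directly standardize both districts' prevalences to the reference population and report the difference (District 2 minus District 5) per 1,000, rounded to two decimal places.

Standard weights: 0.24, 0.23, 0.14, 0.06, 0.27, 0.06.
District 2: 0.2400×3.9 + 0.2300×11.3 + 0.1400×24.8 + 0.0600×42.2 + 0.2700×47.6 + 0.0600×81.0 = 27.2510 per 1,000.
District 5: 0.2400×3.0 + 0.2300×7.3 + 0.1400×18.0 + 0.0600×34.9 + 0.2700×39.8 + 0.0600×81.6 = 22.6550 per 1,000.
Difference = 27.2510 − 22.6550 = 4.5960.

4.60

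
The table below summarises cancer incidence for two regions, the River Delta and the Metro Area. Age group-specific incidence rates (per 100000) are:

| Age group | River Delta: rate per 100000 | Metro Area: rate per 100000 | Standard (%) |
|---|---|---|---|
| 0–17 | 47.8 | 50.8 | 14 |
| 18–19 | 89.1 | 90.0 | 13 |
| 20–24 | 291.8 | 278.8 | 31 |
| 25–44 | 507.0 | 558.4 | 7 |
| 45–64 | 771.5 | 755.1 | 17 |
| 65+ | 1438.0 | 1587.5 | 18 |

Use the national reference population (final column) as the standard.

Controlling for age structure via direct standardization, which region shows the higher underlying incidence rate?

Metro Area

Standard weights: 0.14, 0.13, 0.31, 0.07, 0.17, 0.18.
The River Delta: 0.1400×47.8 + 0.1300×89.1 + 0.3100×291.8 + 0.0700×507.0 + 0.1700×771.5 + 0.1800×1438.0 = 534.2180 per 100000.
The Metro Area: 0.1400×50.8 + 0.1300×90.0 + 0.3100×278.8 + 0.0700×558.4 + 0.1700×755.1 + 0.1800×1587.5 = 558.4450 per 100000.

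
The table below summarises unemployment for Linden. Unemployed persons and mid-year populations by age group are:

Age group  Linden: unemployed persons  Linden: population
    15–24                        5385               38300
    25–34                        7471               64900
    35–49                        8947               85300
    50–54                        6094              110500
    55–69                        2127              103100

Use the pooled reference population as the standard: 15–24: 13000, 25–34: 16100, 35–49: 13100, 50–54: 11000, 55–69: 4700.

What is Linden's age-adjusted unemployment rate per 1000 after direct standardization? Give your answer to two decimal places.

Age-specific rates per 1000 for Linden: 140.601, 115.116, 104.889, 55.149, 20.630.
Standard total = 57900; weights = 0.2245, 0.2781, 0.2263, 0.1900, 0.0812.
Standardized rate: 0.2245×140.601 + 0.2781×115.116 + 0.2263×104.889 + 0.1900×55.149 + 0.0812×20.630 = 99.4614 per 1000.

99.46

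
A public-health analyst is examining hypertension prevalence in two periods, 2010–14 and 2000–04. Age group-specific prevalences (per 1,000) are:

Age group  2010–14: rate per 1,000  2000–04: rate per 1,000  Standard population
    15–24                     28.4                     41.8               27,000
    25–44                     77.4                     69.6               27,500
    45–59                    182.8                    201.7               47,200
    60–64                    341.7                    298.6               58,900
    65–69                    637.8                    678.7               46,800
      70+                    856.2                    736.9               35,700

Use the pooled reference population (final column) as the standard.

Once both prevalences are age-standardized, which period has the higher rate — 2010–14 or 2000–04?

Standard total = 243,100; weights = 0.1111, 0.1131, 0.1942, 0.2423, 0.1925, 0.1469.
2010–14: 0.1111×28.4 + 0.1131×77.4 + 0.1942×182.8 + 0.2423×341.7 + 0.1925×637.8 + 0.1469×856.2 = 378.7123 per 1,000.
2000–04: 0.1111×41.8 + 0.1131×69.6 + 0.1942×201.7 + 0.2423×298.6 + 0.1925×678.7 + 0.1469×736.9 = 362.8995 per 1,000.

2010–14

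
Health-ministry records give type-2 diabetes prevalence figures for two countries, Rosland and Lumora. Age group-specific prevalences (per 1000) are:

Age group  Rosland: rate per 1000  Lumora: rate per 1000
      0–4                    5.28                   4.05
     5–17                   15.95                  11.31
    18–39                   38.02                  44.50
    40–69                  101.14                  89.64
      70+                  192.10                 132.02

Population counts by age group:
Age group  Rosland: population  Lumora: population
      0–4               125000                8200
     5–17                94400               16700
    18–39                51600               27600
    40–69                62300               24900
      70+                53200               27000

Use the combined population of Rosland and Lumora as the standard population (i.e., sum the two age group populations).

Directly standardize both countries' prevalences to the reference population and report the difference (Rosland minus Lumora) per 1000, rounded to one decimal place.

Combined standard total = 490900; weights = 0.2713, 0.2263, 0.1613, 0.1776, 0.1634.
Rosland: 0.2713×5.28 + 0.2263×15.95 + 0.1613×38.02 + 0.1776×101.14 + 0.1634×192.10 = 60.5263 per 1000.
Lumora: 0.2713×4.05 + 0.2263×11.31 + 0.1613×44.50 + 0.1776×89.64 + 0.1634×132.02 = 48.3296 per 1000.
Difference = 60.5263 − 48.3296 = 12.1967.

12.2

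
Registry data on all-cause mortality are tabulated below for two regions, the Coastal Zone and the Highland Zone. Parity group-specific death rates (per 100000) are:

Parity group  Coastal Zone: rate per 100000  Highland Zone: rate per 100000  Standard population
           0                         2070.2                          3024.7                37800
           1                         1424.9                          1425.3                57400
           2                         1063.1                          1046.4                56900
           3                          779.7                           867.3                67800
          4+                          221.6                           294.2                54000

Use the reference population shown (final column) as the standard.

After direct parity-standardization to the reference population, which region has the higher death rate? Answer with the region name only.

Highland Zone

Standard total = 273900; weights = 0.1380, 0.2096, 0.2077, 0.2475, 0.1972.
The Coastal Zone: 0.1380×2070.2 + 0.2096×1424.9 + 0.2077×1063.1 + 0.2475×779.7 + 0.1972×221.6 = 1041.8520 per 100000.
The Highland Zone: 0.1380×3024.7 + 0.2096×1425.3 + 0.2077×1046.4 + 0.2475×867.3 + 0.1972×294.2 = 1206.1912 per 100000.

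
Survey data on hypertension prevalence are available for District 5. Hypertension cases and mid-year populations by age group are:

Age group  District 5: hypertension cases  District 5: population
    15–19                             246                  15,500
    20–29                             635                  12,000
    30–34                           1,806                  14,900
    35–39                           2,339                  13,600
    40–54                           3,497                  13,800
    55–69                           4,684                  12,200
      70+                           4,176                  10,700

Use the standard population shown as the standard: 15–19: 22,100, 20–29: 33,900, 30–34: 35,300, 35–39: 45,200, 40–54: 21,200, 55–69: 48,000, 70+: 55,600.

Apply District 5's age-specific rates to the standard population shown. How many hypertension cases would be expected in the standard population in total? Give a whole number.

59698

Age-specific rates per 1,000 for District 5: 15.871, 52.917, 121.208, 171.985, 253.406, 383.934, 390.280.
Expected hypertension cases = Σ (standard pop × age-specific rate ÷ 1,000)
= 22,100×15.871/1,000 + 33,900×52.917/1,000 + 35,300×121.208/1,000 + 45,200×171.985/1,000 + 21,200×253.406/1,000 + 48,000×383.934/1,000 + 55,600×390.280/1,000
= 350.75 + 1793.88 + 4278.64 + 7773.74 + 5372.20 + 18428.85 + 21699.59 = 59697.65.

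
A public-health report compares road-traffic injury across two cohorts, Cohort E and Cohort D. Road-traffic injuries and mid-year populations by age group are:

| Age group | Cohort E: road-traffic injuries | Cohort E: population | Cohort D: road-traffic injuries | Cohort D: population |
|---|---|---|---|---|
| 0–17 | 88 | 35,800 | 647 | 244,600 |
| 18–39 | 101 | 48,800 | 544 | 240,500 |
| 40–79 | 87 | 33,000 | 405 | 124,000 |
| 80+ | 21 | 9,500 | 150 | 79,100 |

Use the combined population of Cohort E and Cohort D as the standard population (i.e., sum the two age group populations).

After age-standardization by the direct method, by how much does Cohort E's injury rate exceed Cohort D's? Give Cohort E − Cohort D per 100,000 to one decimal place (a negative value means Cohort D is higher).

-22.0

Age-specific rates per 100,000 for Cohort E: 245.81, 206.97, 263.64, 221.05.
For Cohort D: 264.51, 226.20, 326.61, 189.63.
Combined standard total = 815,300; weights = 0.3439, 0.3548, 0.1926, 0.1087.
Cohort E: 0.3439×245.81 + 0.3548×206.97 + 0.1926×263.64 + 0.1087×221.05 = 232.7694 per 100,000.
Cohort D: 0.3439×264.51 + 0.3548×226.20 + 0.1926×326.61 + 0.1087×189.63 = 254.7377 per 100,000.
Difference = 232.7694 − 254.7377 = -21.9683.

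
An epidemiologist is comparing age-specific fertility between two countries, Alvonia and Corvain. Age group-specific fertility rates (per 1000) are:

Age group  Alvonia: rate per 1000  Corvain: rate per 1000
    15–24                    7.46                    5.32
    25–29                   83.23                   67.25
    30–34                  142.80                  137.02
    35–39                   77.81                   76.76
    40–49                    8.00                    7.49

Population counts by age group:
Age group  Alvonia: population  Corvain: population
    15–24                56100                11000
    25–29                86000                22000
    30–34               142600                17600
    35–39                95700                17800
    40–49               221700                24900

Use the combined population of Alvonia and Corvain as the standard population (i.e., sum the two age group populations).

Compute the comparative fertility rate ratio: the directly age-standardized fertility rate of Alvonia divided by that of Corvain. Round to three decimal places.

1.076

Combined standard total = 695400; weights = 0.0965, 0.1553, 0.2304, 0.1632, 0.3546.
Alvonia: 0.0965×7.46 + 0.1553×83.23 + 0.2304×142.80 + 0.1632×77.81 + 0.3546×8.00 = 62.0797 per 1000.
Corvain: 0.0965×5.32 + 0.1553×67.25 + 0.2304×137.02 + 0.1632×76.76 + 0.3546×7.49 = 57.7076 per 1000.
Ratio = 62.0797 ÷ 57.7076 = 1.07576.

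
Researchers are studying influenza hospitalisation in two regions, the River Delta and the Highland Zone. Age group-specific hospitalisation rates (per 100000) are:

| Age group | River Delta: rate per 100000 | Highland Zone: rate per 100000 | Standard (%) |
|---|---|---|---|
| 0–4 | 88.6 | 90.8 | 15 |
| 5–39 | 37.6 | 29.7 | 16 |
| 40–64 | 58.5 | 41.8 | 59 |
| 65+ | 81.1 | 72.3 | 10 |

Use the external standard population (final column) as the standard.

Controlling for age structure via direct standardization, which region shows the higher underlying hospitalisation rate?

Standard weights: 0.15, 0.16, 0.59, 0.10.
The River Delta: 0.1500×88.6 + 0.1600×37.6 + 0.5900×58.5 + 0.1000×81.1 = 61.9310 per 100000.
The Highland Zone: 0.1500×90.8 + 0.1600×29.7 + 0.5900×41.8 + 0.1000×72.3 = 50.2640 per 100000.

River Delta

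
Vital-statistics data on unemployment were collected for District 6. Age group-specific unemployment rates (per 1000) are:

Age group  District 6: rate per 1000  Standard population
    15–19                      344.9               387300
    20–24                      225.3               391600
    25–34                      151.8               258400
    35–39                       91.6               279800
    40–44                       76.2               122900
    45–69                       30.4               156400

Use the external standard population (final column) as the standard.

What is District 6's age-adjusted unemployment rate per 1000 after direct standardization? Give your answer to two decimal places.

188.41

Standard total = 1596400; weights = 0.2426, 0.2453, 0.1619, 0.1753, 0.0770, 0.0980.
Standardized rate: 0.2426×344.9 + 0.2453×225.3 + 0.1619×151.8 + 0.1753×91.6 + 0.0770×76.2 + 0.0980×30.4 = 188.4124 per 1000.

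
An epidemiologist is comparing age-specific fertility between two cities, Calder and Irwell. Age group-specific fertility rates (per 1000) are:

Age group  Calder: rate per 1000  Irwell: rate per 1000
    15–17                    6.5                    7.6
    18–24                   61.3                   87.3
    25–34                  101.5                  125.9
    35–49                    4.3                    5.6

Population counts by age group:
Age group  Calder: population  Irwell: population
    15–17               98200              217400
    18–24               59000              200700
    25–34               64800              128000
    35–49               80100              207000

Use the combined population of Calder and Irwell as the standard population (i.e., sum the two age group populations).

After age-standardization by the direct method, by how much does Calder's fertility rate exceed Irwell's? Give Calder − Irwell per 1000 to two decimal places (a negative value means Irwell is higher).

Combined standard total = 1055200; weights = 0.2991, 0.2461, 0.1827, 0.2721.
Calder: 0.2991×6.5 + 0.2461×61.3 + 0.1827×101.5 + 0.2721×4.3 = 36.7463 per 1000.
Irwell: 0.2991×7.6 + 0.2461×87.3 + 0.1827×125.9 + 0.2721×5.6 = 48.2862 per 1000.
Difference = 36.7463 − 48.2862 = -11.5399.

-11.54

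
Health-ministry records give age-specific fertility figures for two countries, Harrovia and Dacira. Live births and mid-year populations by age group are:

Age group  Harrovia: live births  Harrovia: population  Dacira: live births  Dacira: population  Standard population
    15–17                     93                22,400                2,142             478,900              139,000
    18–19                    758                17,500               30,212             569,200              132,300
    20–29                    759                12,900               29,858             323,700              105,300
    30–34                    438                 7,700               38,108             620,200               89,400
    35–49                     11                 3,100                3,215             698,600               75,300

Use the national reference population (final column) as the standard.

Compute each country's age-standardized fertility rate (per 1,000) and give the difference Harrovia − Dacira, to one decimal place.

Age-specific rates per 1,000 for Harrovia: 4.152, 43.314, 58.837, 56.883, 3.548.
For Dacira: 4.473, 53.078, 92.240, 61.445, 4.602.
Standard total = 541,300; weights = 0.2568, 0.2444, 0.1945, 0.1652, 0.1391.
Harrovia: 0.2568×4.152 + 0.2444×43.314 + 0.1945×58.837 + 0.1652×56.883 + 0.1391×3.548 = 32.9867 per 1,000.
Dacira: 0.2568×4.473 + 0.2444×53.078 + 0.1945×92.240 + 0.1652×61.445 + 0.1391×4.602 = 42.8533 per 1,000.
Difference = 32.9867 − 42.8533 = -9.8666.

-9.9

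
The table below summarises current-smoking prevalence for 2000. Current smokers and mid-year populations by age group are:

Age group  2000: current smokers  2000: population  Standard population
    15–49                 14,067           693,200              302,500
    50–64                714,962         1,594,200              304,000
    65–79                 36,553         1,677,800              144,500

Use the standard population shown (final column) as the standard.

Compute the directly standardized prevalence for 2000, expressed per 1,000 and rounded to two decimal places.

193.91

Age-specific rates per 1,000 for 2000: 20.293, 448.477, 21.786.
Standard total = 751,000; weights = 0.4028, 0.4048, 0.1924.
Standardized rate: 0.4028×20.293 + 0.4048×448.477 + 0.1924×21.786 = 193.9064 per 1,000.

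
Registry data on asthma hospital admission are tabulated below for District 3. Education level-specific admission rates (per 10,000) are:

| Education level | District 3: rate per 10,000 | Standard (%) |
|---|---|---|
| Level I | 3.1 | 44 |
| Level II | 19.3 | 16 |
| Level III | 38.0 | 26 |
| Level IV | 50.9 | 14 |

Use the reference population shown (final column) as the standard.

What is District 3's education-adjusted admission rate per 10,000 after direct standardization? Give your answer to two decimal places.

Standard weights: 0.44, 0.16, 0.26, 0.14.
Standardized rate: 0.4400×3.1 + 0.1600×19.3 + 0.2600×38.0 + 0.1400×50.9 = 21.4580 per 10,000.

21.46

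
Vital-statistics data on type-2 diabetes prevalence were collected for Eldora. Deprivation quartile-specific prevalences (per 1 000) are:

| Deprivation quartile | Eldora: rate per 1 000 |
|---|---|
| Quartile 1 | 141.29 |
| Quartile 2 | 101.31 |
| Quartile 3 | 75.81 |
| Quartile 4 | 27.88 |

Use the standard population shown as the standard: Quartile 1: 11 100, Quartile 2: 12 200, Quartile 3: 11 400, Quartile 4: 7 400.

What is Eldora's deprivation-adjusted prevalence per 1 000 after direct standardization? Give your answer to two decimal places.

Standard total = 42 100; weights = 0.2637, 0.2898, 0.2708, 0.1758.
Standardized rate: 0.2637×141.29 + 0.2898×101.31 + 0.2708×75.81 + 0.1758×27.88 = 92.0391 per 1 000.

92.04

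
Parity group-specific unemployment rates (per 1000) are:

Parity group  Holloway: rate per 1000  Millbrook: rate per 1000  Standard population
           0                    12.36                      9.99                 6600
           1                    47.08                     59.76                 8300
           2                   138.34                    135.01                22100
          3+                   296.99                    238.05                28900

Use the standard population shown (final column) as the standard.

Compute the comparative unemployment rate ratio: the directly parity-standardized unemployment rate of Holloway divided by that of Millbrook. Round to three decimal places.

1.162

Standard total = 65900; weights = 0.1002, 0.1259, 0.3354, 0.4385.
Holloway: 0.1002×12.36 + 0.1259×47.08 + 0.3354×138.34 + 0.4385×296.99 = 183.8037 per 1000.
Millbrook: 0.1002×9.99 + 0.1259×59.76 + 0.3354×135.01 + 0.4385×238.05 = 158.1989 per 1000.
Ratio = 183.8037 ÷ 158.1989 = 1.16185.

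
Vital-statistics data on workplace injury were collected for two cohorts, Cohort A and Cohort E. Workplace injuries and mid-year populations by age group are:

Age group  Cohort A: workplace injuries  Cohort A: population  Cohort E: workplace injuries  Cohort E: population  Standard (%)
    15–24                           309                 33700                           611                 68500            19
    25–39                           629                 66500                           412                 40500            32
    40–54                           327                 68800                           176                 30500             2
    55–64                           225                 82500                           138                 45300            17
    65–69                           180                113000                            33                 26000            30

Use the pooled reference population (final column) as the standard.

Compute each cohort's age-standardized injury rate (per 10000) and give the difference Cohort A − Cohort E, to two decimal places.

Age-specific rates per 10000 for Cohort A: 91.69, 94.59, 47.53, 27.27, 15.93.
For Cohort E: 89.20, 101.73, 57.70, 30.46, 12.69.
Standard weights: 0.19, 0.32, 0.02, 0.17, 0.30.
Cohort A: 0.1900×91.69 + 0.3200×94.59 + 0.0200×47.53 + 0.1700×27.27 + 0.3000×15.93 = 58.0547 per 10000.
Cohort E: 0.1900×89.20 + 0.3200×101.73 + 0.0200×57.70 + 0.1700×30.46 + 0.3000×12.69 = 59.6411 per 10000.
Difference = 58.0547 − 59.6411 = -1.5864.

-1.59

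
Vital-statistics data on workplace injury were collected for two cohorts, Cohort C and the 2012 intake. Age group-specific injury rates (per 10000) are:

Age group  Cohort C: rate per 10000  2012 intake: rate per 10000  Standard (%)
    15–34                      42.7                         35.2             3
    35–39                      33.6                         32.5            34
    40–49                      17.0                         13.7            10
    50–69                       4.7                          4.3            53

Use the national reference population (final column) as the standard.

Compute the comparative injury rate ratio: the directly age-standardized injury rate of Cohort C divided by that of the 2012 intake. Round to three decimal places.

Standard weights: 0.03, 0.34, 0.10, 0.53.
Cohort C: 0.0300×42.7 + 0.3400×33.6 + 0.1000×17.0 + 0.5300×4.7 = 16.8960 per 10000.
The 2012 intake: 0.0300×35.2 + 0.3400×32.5 + 0.1000×13.7 + 0.5300×4.3 = 15.7550 per 10000.
Ratio = 16.8960 ÷ 15.7550 = 1.07242.

1.072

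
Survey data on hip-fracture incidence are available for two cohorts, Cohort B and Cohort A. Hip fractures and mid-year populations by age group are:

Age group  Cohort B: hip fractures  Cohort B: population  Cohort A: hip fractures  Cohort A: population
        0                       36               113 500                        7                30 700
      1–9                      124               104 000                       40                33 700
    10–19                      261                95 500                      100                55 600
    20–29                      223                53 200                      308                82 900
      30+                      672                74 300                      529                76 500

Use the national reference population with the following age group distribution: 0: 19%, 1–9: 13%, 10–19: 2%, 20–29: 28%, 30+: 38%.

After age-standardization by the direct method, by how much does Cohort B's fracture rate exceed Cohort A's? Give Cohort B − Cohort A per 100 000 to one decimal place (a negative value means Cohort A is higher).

Age-specific rates per 100 000 for Cohort B: 31.72, 119.23, 273.30, 419.17, 904.44.
For Cohort A: 22.80, 118.69, 179.86, 371.53, 691.50.
Standard weights: 0.19, 0.13, 0.02, 0.28, 0.38.
Cohort B: 0.1900×31.72 + 0.1300×119.23 + 0.0200×273.30 + 0.2800×419.17 + 0.3800×904.44 = 488.0486 per 100 000.
Cohort A: 0.1900×22.80 + 0.1300×118.69 + 0.0200×179.86 + 0.2800×371.53 + 0.3800×691.50 = 390.1598 per 100 000.
Difference = 488.0486 − 390.1598 = 97.8887.

97.9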